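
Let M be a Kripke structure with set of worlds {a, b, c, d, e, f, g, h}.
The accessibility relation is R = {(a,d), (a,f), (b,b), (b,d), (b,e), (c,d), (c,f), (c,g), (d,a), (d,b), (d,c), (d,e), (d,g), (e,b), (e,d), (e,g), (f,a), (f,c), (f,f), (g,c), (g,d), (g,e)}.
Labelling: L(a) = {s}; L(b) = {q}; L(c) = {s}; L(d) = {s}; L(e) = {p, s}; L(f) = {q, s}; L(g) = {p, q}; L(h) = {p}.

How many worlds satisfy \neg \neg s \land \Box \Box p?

0

Recall that \Box ψ holds at a world iff ψ holds at every accessible world, and \Diamond ψ holds iff ψ holds at some accessible world.
Let φ = \neg \neg s \land \Box \Box p. Evaluate φ at each world:
  a (successors {d, f}): φ is false.
  b (successors {b, d, e}): φ is false.
  c (successors {d, f, g}): φ is false.
  d (successors {a, b, c, e, g}): φ is false.
  e (successors {b, d, g}): φ is false.
  f (successors {a, c, f}): φ is false.
  g (successors {c, d, e}): φ is false.
  h (successors ∅): φ is false.
For instance, at d:
  At d: \neg \neg s is true, \Box \Box p is false, so \neg \neg s \land \Box \Box p is false.
    At d: \Box \Box p requires \Box p at every successor {a, b, c, e, g}.
      \Box p fails at a, so \Box \Box p is false at d.
Satisfying worlds: none.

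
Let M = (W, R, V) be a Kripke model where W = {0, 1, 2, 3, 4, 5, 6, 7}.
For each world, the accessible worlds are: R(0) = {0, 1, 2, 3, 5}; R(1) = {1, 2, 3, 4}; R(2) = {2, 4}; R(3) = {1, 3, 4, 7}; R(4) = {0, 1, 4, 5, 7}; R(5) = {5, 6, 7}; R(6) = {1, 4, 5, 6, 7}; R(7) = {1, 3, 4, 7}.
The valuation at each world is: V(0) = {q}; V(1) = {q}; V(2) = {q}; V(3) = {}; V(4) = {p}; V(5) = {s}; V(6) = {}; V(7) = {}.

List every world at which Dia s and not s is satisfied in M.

0, 4, 6

Let φ = Dia s and not s. Evaluate φ at each world:
  0 (successors {0, 1, 2, 3, 5}): φ is true.
  1 (successors {1, 2, 3, 4}): φ is false.
  2 (successors {2, 4}): φ is false.
  3 (successors {1, 3, 4, 7}): φ is false.
  4 (successors {0, 1, 4, 5, 7}): φ is true.
  5 (successors {5, 6, 7}): φ is false.
  6 (successors {1, 4, 5, 6, 7}): φ is true.
  7 (successors {1, 3, 4, 7}): φ is false.
For instance, at 7:
  At 7: Dia s is false, not s is true, so Dia s and not s is false.
    At 7: Dia s requires s at some successor in {1, 3, 4, 7}.
      At 1: s is false.
      At 3: s is false.
      At 4: s is false.
      At 7: s is false.
    So Dia s is false at 7.
Satisfying worlds: {0, 4, 6}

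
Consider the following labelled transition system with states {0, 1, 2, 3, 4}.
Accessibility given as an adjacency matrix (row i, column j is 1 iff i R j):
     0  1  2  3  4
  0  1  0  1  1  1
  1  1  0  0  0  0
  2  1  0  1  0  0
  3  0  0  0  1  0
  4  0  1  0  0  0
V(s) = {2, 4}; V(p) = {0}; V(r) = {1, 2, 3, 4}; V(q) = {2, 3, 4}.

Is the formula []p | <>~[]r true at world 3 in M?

No

At 3: []p is false, <>~[]r is false, so []p | <>~[]r is false.
  At 3: []p requires p at every successor {3}.
    p fails at 3, so []p is false at 3.
  At 3: <>~[]r requires ~[]r at some successor in {3}.
    At 3: ~[]r is false.
  So <>~[]r is false at 3.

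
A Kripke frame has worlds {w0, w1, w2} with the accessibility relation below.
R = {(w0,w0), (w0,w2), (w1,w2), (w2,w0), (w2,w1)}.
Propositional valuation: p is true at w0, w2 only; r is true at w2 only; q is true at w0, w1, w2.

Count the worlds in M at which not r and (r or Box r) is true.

Recall that Box ψ holds at a world iff ψ holds at every accessible world, and Dia ψ holds iff ψ holds at some accessible world.
Let φ = not r and (r or Box r). Evaluate φ at each world:
  w0 (successors {w0, w2}): φ is false.
  w1 (successors {w2}): φ is true.
  w2 (successors {w0, w1}): φ is false.
For instance, at w2:
  At w2: not r is false, r or Box r is true, so not r and (r or Box r) is false.
    At w2: r is true, Box r is false, so r or Box r is true.
      At w2: Box r requires r at every successor {w0, w1}.
        r fails at w0, so Box r is false at w2.
Satisfying worlds: {w1}

1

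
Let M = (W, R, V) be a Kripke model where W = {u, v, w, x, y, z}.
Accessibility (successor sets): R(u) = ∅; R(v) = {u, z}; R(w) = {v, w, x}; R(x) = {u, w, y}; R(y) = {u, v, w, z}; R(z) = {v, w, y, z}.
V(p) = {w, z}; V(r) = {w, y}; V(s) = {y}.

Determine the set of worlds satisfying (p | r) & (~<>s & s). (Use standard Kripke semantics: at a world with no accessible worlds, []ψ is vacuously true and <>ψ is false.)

Let φ = (p | r) & (~<>s & s). Evaluate φ at each world:
  u (successors ∅): φ is false.
  v (successors {u, z}): φ is false.
  w (successors {v, w, x}): φ is false.
  x (successors {u, w, y}): φ is false.
  y (successors {u, v, w, z}): φ is true.
  z (successors {v, w, y, z}): φ is false.
For instance, at v:
  At v: p | r is false, ~<>s & s is false, so (p | r) & (~<>s & s) is false.
    At v: ~<>s is true, s is false, so ~<>s & s is false.
      At v: <>s is false, so ~<>s is true.
Satisfying worlds: {y}

y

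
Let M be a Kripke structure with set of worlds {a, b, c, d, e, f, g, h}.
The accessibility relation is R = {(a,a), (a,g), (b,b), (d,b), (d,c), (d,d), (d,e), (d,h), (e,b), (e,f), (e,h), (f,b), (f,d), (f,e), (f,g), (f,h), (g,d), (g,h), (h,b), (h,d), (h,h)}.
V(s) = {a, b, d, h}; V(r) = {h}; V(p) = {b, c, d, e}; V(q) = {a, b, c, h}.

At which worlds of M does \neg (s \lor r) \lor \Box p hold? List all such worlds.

Let φ = \neg (s \lor r) \lor \Box p. Evaluate φ at each world:
  a (successors {a, g}): φ is false.
  b (successors {b}): φ is true.
  c (successors ∅): φ is true.
  d (successors {b, c, d, e, h}): φ is false.
  e (successors {b, f, h}): φ is true.
  f (successors {b, d, e, g, h}): φ is true.
  g (successors {d, h}): φ is true.
  h (successors {b, d, h}): φ is false.
For instance, at h:
  At h: \neg (s \lor r) is false, \Box p is false, so \neg (s \lor r) \lor \Box p is false.
    At h: \Box p requires p at every successor {b, d, h}.
      p fails at h, so \Box p is false at h.
Satisfying worlds: {b, c, e, f, g}

b, c, e, f, g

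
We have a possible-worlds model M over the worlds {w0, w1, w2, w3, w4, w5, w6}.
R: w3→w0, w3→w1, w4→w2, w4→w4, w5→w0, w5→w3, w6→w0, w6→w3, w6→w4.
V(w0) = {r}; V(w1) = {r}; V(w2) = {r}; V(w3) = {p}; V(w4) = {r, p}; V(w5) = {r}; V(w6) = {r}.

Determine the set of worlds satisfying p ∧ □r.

w3, w4

Let φ = p ∧ □r. Evaluate φ at each world:
  w0 (successors ∅): φ is false.
  w1 (successors ∅): φ is false.
  w2 (successors ∅): φ is false.
  w3 (successors {w0, w1}): φ is true.
  w4 (successors {w2, w4}): φ is true.
  w5 (successors {w0, w3}): φ is false.
  w6 (successors {w0, w3, w4}): φ is false.
For instance, at w6:
  At w6: p is false, □r is false, so p ∧ □r is false.
    At w6: □r requires r at every successor {w0, w3, w4}.
      r fails at w3, so □r is false at w6.
Satisfying worlds: {w3, w4}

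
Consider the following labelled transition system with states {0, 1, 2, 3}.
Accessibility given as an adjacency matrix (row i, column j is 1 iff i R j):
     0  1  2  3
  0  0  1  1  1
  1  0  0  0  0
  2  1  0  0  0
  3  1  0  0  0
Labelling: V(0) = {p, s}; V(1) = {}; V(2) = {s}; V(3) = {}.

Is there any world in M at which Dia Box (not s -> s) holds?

Yes

Let φ = Dia Box (not s -> s). Evaluate φ at each world:
  0 (successors {1, 2, 3}): φ is true.
  1 (successors ∅): φ is false.
  2 (successors {0}): φ is false.
  3 (successors {0}): φ is false.
Detail at 0 (witness):
  At 0: Dia Box (not s -> s) requires Box (not s -> s) at some successor in {1, 2, 3}.
    Box (not s -> s) holds at 1, so Dia Box (not s -> s) is true at 0.
      At 1: no accessible worlds, so Box (not s -> s) holds vacuously.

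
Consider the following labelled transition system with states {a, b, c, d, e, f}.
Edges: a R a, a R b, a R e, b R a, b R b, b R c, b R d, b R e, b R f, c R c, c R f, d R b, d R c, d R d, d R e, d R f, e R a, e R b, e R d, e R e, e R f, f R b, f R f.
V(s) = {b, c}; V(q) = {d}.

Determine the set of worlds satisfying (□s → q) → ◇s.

a, b, c, d, e, f

Let φ = (□s → q) → ◇s. Evaluate φ at each world:
  a (successors {a, b, e}): φ is true.
  b (successors {a, b, c, d, e, f}): φ is true.
  c (successors {c, f}): φ is true.
  d (successors {b, c, d, e, f}): φ is true.
  e (successors {a, b, d, e, f}): φ is true.
  f (successors {b, f}): φ is true.
For instance, at a:
  At a: □s → q is true, ◇s is true, so (□s → q) → ◇s is true.
    At a: □s is false, q is false, so □s → q is true.
      At a: □s requires s at every successor {a, b, e}.
        s fails at a, so □s is false at a.
    At a: ◇s requires s at some successor in {a, b, e}.
      s holds at b, so ◇s is true at a.
Satisfying worlds: {a, b, c, d, e, f}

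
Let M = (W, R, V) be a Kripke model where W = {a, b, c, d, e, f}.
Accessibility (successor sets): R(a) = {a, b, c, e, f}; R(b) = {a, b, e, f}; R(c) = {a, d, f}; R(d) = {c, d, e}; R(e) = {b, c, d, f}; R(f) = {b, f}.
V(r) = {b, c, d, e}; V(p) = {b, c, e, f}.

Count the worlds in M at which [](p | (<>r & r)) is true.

Let φ = [](p | (<>r & r)). Evaluate φ at each world:
  a (successors {a, b, c, e, f}): φ is false.
  b (successors {a, b, e, f}): φ is false.
  c (successors {a, d, f}): φ is false.
  d (successors {c, d, e}): φ is true.
  e (successors {b, c, d, f}): φ is true.
  f (successors {b, f}): φ is true.
For instance, at d:
  At d: [](p | (<>r & r)) requires p | (<>r & r) at every successor {c, d, e}.
      At c: p is true, <>r & r is true, so p | (<>r & r) is true.
      At d: p is false, <>r & r is true, so p | (<>r & r) is true.
      At e: p is true, <>r & r is true, so p | (<>r & r) is true.
  So [](p | (<>r & r)) is true at d.
Satisfying worlds: {d, e, f}

3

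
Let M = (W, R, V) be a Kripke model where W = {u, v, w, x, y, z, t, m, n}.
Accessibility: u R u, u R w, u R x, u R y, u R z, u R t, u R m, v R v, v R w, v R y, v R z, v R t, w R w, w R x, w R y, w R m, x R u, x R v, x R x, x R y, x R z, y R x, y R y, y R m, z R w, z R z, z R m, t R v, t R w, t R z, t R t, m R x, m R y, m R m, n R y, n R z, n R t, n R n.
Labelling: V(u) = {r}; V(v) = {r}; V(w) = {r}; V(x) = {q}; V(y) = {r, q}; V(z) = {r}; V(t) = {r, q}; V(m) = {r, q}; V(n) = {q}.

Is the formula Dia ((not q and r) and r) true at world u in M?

Yes

At u: Dia ((not q and r) and r) requires (not q and r) and r at some successor in {u, w, x, y, z, t, m}.
  (not q and r) and r holds at u, so Dia ((not q and r) and r) is true at u.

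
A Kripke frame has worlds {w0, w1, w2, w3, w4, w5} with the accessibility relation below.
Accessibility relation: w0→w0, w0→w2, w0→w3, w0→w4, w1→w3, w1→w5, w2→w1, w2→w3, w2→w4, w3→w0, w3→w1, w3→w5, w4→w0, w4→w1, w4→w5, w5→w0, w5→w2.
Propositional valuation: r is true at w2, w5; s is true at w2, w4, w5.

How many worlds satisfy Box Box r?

0

Let φ = Box Box r. Evaluate φ at each world:
  w0 (successors {w0, w2, w3, w4}): φ is false.
  w1 (successors {w3, w5}): φ is false.
  w2 (successors {w1, w3, w4}): φ is false.
  w3 (successors {w0, w1, w5}): φ is false.
  w4 (successors {w0, w1, w5}): φ is false.
  w5 (successors {w0, w2}): φ is false.
For instance, at w4:
  At w4: Box Box r requires Box r at every successor {w0, w1, w5}.
    Box r fails at w0, so Box Box r is false at w4.
      At w0: Box r requires r at every successor {w0, w2, w3, w4}.
        r fails at w0, so Box r is false at w0.
Satisfying worlds: none.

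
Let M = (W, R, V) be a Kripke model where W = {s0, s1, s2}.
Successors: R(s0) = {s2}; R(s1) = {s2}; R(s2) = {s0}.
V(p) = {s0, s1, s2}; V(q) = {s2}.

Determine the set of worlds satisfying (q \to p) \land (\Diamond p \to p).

Let φ = (q \to p) \land (\Diamond p \to p). Evaluate φ at each world:
  s0 (successors {s2}): φ is true.
  s1 (successors {s2}): φ is true.
  s2 (successors {s0}): φ is true.
For instance, at s1:
  At s1: q \to p is true, \Diamond p \to p is true, so (q \to p) \land (\Diamond p \to p) is true.
    At s1: \Diamond p is true, p is true, so \Diamond p \to p is true.
      At s1: \Diamond p requires p at some successor in {s2}.
        p holds at s2, so \Diamond p is true at s1.
Satisfying worlds: {s0, s1, s2}

s0, s1, s2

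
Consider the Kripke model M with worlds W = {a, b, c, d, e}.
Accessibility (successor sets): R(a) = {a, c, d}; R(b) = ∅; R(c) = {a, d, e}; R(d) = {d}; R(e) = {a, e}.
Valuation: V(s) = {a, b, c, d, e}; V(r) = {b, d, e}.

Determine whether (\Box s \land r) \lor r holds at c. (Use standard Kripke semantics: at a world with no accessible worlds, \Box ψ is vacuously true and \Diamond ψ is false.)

At c: \Box s \land r is false, r is false, so (\Box s \land r) \lor r is false.
  At c: \Box s is true, r is false, so \Box s \land r is false.
    At c: \Box s requires s at every successor {a, d, e}.
      At a: s is true.
      At d: s is true.
      At e: s is true.
    So \Box s is true at c.

No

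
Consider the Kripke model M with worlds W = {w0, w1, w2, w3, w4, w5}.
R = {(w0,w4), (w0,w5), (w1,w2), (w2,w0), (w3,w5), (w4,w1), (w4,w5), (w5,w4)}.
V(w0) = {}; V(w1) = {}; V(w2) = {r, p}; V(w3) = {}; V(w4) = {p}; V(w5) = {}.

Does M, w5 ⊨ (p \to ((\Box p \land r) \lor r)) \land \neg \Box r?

At w5: p \to ((\Box p \land r) \lor r) is true, \neg \Box r is true, so (p \to ((\Box p \land r) \lor r)) \land \neg \Box r is true.
  At w5: p is false, (\Box p \land r) \lor r is false, so p \to ((\Box p \land r) \lor r) is true.
    At w5: \Box p \land r is false, r is false, so (\Box p \land r) \lor r is false.
      At w5: \Box p is true, r is false, so \Box p \land r is false.
  At w5: \Box r is false, so \neg \Box r is true.
    At w5: \Box r requires r at every successor {w4}.
      r fails at w4, so \Box r is false at w5.

Yes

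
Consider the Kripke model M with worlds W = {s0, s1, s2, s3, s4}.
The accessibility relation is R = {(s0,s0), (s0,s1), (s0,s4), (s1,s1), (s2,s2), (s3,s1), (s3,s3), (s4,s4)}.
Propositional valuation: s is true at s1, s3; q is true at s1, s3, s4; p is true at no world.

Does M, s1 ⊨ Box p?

Recall that Box ψ holds at a world iff ψ holds at every accessible world, and Dia ψ holds iff ψ holds at some accessible world.
At s1: Box p requires p at every successor {s1}.
  p fails at s1, so Box p is false at s1.

No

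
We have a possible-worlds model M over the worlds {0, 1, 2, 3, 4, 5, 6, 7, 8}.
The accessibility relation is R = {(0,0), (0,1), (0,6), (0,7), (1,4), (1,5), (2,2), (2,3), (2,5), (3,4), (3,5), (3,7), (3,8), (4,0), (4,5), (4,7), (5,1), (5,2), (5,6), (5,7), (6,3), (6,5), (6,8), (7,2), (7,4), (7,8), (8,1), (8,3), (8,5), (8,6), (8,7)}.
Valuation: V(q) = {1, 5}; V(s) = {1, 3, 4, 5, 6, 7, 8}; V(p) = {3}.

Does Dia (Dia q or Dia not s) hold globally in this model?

Yes

Recall that Dia ψ holds at a world iff ψ holds at some accessible world.
Let φ = Dia (Dia q or Dia not s). Evaluate φ at each world:
  0 (successors {0, 1, 6, 7}): φ is true.
  1 (successors {4, 5}): φ is true.
  2 (successors {2, 3, 5}): φ is true.
  3 (successors {4, 5, 7, 8}): φ is true.
  4 (successors {0, 5, 7}): φ is true.
  5 (successors {1, 2, 6, 7}): φ is true.
  6 (successors {3, 5, 8}): φ is true.
  7 (successors {2, 4, 8}): φ is true.
  8 (successors {1, 3, 5, 6, 7}): φ is true.
For instance, at 0:
  At 0: Dia (Dia q or Dia not s) requires Dia q or Dia not s at some successor in {0, 1, 6, 7}.
    Dia q or Dia not s holds at 0, so Dia (Dia q or Dia not s) is true at 0.
      At 0: Dia q is true, Dia not s is true, so Dia q or Dia not s is true.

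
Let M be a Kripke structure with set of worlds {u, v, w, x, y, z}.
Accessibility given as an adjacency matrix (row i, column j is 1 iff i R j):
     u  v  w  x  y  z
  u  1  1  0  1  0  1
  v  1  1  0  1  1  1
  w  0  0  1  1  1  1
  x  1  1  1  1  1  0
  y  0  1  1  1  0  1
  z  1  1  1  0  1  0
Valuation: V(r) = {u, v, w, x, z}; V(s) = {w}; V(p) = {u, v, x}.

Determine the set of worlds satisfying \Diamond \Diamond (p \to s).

u, v, w, x, y, z

Recall that \Diamond ψ holds at a world iff ψ holds at some accessible world.
Let φ = \Diamond \Diamond (p \to s). Evaluate φ at each world:
  u (successors {u, v, x, z}): φ is true.
  v (successors {u, v, x, y, z}): φ is true.
  w (successors {w, x, y, z}): φ is true.
  x (successors {u, v, w, x, y}): φ is true.
  y (successors {v, w, x, z}): φ is true.
  z (successors {u, v, w, y}): φ is true.
For instance, at x:
  At x: \Diamond \Diamond (p \to s) requires \Diamond (p \to s) at some successor in {u, v, w, x, y}.
    \Diamond (p \to s) holds at u, so \Diamond \Diamond (p \to s) is true at x.
      At u: \Diamond (p \to s) requires p \to s at some successor in {u, v, x, z}.
        p \to s holds at z, so \Diamond (p \to s) is true at u.
Satisfying worlds: {u, v, w, x, y, z}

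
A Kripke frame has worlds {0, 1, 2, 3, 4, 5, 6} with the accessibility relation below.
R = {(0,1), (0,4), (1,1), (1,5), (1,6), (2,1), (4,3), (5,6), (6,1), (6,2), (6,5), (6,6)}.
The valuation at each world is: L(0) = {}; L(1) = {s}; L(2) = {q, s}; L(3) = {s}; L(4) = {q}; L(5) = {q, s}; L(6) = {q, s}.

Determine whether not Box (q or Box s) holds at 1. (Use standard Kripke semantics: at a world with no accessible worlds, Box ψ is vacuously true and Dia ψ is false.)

At 1: Box (q or Box s) is true, so not Box (q or Box s) is false.
  At 1: Box (q or Box s) requires q or Box s at every successor {1, 5, 6}.
      At 1: q is false, Box s is true, so q or Box s is true.
      At 5: q is true, Box s is true, so q or Box s is true.
      At 6: q is true, Box s is true, so q or Box s is true.
  So Box (q or Box s) is true at 1.

No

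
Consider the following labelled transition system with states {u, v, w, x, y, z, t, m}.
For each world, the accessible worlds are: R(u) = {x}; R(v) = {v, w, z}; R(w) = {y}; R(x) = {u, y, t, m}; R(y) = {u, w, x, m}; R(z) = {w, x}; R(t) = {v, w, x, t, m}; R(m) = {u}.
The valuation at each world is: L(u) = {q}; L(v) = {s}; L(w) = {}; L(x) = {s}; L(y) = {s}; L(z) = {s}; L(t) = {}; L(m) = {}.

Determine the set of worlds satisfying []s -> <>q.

v, x, y, z, t, m

Let φ = []s -> <>q. Evaluate φ at each world:
  u (successors {x}): φ is false.
  v (successors {v, w, z}): φ is true.
  w (successors {y}): φ is false.
  x (successors {u, y, t, m}): φ is true.
  y (successors {u, w, x, m}): φ is true.
  z (successors {w, x}): φ is true.
  t (successors {v, w, x, t, m}): φ is true.
  m (successors {u}): φ is true.
For instance, at z:
  At z: []s is false, <>q is false, so []s -> <>q is true.
    At z: []s requires s at every successor {w, x}.
      s fails at w, so []s is false at z.
    At z: <>q requires q at some successor in {w, x}.
      At w: q is false.
      At x: q is false.
    So <>q is false at z.
Satisfying worlds: {v, x, y, z, t, m}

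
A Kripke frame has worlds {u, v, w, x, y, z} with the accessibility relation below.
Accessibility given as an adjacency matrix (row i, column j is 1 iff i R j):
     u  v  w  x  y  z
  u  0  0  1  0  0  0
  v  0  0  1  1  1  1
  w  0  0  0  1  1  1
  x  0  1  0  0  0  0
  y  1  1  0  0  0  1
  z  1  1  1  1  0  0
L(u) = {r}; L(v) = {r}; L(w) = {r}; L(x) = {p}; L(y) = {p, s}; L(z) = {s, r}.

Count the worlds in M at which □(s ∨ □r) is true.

1

Let φ = □(s ∨ □r). Evaluate φ at each world:
  u (successors {w}): φ is false.
  v (successors {w, x, y, z}): φ is false.
  w (successors {x, y, z}): φ is true.
  x (successors {v}): φ is false.
  y (successors {u, v, z}): φ is false.
  z (successors {u, v, w, x}): φ is false.
For instance, at y:
  At y: □(s ∨ □r) requires s ∨ □r at every successor {u, v, z}.
    s ∨ □r fails at v, so □(s ∨ □r) is false at y.
      At v: s is false, □r is false, so s ∨ □r is false.
Satisfying worlds: {w}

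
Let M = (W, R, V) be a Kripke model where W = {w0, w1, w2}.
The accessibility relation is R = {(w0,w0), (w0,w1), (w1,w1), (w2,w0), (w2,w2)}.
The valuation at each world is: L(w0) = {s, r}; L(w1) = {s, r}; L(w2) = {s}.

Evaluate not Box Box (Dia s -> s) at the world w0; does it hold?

No

Recall that Box ψ holds at a world iff ψ holds at every accessible world, and Dia ψ holds iff ψ holds at some accessible world.
At w0: Box Box (Dia s -> s) is true, so not Box Box (Dia s -> s) is false.
  At w0: Box Box (Dia s -> s) requires Box (Dia s -> s) at every successor {w0, w1}.
      At w0: Box (Dia s -> s) requires Dia s -> s at every successor {w0, w1}.
        At w0: Dia s -> s is true.
        At w1: Dia s -> s is true.
      So Box (Dia s -> s) is true at w0.
      At w1: Box (Dia s -> s) requires Dia s -> s at every successor {w1}.
        At w1: Dia s -> s is true.
      So Box (Dia s -> s) is true at w1.
  So Box Box (Dia s -> s) is true at w0.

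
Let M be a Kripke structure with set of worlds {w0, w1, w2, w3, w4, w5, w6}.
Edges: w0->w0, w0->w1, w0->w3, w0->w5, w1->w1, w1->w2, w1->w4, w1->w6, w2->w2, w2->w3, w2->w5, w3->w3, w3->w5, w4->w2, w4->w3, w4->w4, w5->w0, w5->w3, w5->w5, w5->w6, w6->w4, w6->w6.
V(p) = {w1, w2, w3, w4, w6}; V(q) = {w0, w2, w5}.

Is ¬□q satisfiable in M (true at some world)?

Yes

Let φ = ¬□q. Evaluate φ at each world:
  w0 (successors {w0, w1, w3, w5}): φ is true.
  w1 (successors {w1, w2, w4, w6}): φ is true.
  w2 (successors {w2, w3, w5}): φ is true.
  w3 (successors {w3, w5}): φ is true.
  w4 (successors {w2, w3, w4}): φ is true.
  w5 (successors {w0, w3, w5, w6}): φ is true.
  w6 (successors {w4, w6}): φ is true.
Detail at w0 (witness):
  At w0: □q is false, so ¬□q is true.
    At w0: □q requires q at every successor {w0, w1, w3, w5}.
      q fails at w1, so □q is false at w0.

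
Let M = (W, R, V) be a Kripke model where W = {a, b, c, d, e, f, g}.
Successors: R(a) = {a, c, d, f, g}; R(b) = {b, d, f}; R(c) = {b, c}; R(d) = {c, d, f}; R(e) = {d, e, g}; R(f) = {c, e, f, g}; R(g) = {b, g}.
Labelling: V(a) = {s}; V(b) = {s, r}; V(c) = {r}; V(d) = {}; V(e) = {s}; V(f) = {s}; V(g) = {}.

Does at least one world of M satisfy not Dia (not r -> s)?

Let φ = not Dia (not r -> s). Evaluate φ at each world:
  a (successors {a, c, d, f, g}): φ is false.
  b (successors {b, d, f}): φ is false.
  c (successors {b, c}): φ is false.
  d (successors {c, d, f}): φ is false.
  e (successors {d, e, g}): φ is false.
  f (successors {c, e, f, g}): φ is false.
  g (successors {b, g}): φ is false.
For instance, at f:
  At f: Dia (not r -> s) is true, so not Dia (not r -> s) is false.
    At f: Dia (not r -> s) requires not r -> s at some successor in {c, e, f, g}.
      not r -> s holds at c, so Dia (not r -> s) is true at f.

No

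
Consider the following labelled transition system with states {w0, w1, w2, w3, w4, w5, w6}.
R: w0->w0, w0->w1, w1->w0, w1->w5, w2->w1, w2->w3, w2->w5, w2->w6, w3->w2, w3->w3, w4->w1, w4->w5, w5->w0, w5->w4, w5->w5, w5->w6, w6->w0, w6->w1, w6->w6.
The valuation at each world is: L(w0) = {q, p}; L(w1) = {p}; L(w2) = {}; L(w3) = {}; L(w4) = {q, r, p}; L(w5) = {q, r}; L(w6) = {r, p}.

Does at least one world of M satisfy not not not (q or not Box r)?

No

Recall that Box ψ holds at a world iff ψ holds at every accessible world, and Dia ψ holds iff ψ holds at some accessible world.
Let φ = not not not (q or not Box r). Evaluate φ at each world:
  w0 (successors {w0, w1}): φ is false.
  w1 (successors {w0, w5}): φ is false.
  w2 (successors {w1, w3, w5, w6}): φ is false.
  w3 (successors {w2, w3}): φ is false.
  w4 (successors {w1, w5}): φ is false.
  w5 (successors {w0, w4, w5, w6}): φ is false.
  w6 (successors {w0, w1, w6}): φ is false.
For instance, at w1:
  At w1: not not (q or not Box r) is true, so not not not (q or not Box r) is false.
    At w1: not (q or not Box r) is false, so not not (q or not Box r) is true.
      At w1: q or not Box r is true, so not (q or not Box r) is false.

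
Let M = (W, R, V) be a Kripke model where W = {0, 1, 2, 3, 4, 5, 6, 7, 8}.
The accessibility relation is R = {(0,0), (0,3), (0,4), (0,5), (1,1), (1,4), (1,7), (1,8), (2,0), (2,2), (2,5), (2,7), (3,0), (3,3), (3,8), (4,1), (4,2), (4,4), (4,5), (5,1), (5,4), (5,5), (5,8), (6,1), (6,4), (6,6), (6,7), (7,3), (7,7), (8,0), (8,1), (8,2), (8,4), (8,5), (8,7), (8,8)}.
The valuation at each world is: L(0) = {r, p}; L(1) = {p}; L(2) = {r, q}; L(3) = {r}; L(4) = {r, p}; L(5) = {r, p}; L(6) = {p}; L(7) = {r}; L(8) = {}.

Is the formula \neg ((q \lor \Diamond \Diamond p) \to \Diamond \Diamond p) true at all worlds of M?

Let φ = \neg ((q \lor \Diamond \Diamond p) \to \Diamond \Diamond p). Evaluate φ at each world:
  0 (successors {0, 3, 4, 5}): φ is false.
  1 (successors {1, 4, 7, 8}): φ is false.
  2 (successors {0, 2, 5, 7}): φ is false.
  3 (successors {0, 3, 8}): φ is false.
  4 (successors {1, 2, 4, 5}): φ is false.
  5 (successors {1, 4, 5, 8}): φ is false.
  6 (successors {1, 4, 6, 7}): φ is false.
  7 (successors {3, 7}): φ is false.
  8 (successors {0, 1, 2, 4, 5, 7, 8}): φ is false.
Detail at 0 (counterexample):
  At 0: (q \lor \Diamond \Diamond p) \to \Diamond \Diamond p is true, so \neg ((q \lor \Diamond \Diamond p) \to \Diamond \Diamond p) is false.
    At 0: q \lor \Diamond \Diamond p is true, \Diamond \Diamond p is true, so (q \lor \Diamond \Diamond p) \to \Diamond \Diamond p is true.
      At 0: q is false, \Diamond \Diamond p is true, so q \lor \Diamond \Diamond p is true.
      At 0: \Diamond \Diamond p requires \Diamond p at some successor in {0, 3, 4, 5}.
        \Diamond p holds at 0, so \Diamond \Diamond p is true at 0.

No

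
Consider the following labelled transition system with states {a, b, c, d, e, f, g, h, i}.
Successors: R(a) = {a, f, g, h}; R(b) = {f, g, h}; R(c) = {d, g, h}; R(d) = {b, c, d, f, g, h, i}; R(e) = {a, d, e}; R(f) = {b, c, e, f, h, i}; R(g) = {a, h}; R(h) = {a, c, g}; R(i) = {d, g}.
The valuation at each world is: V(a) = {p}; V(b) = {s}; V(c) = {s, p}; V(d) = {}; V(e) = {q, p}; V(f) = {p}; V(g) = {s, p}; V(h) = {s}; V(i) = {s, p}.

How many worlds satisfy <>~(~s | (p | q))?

Let φ = <>~(~s | (p | q)). Evaluate φ at each world:
  a (successors {a, f, g, h}): φ is true.
  b (successors {f, g, h}): φ is true.
  c (successors {d, g, h}): φ is true.
  d (successors {b, c, d, f, g, h, i}): φ is true.
  e (successors {a, d, e}): φ is false.
  f (successors {b, c, e, f, h, i}): φ is true.
  g (successors {a, h}): φ is true.
  h (successors {a, c, g}): φ is false.
  i (successors {d, g}): φ is false.
For instance, at c:
  At c: <>~(~s | (p | q)) requires ~(~s | (p | q)) at some successor in {d, g, h}.
    ~(~s | (p | q)) holds at h, so <>~(~s | (p | q)) is true at c.
Satisfying worlds: {a, b, c, d, f, g}

6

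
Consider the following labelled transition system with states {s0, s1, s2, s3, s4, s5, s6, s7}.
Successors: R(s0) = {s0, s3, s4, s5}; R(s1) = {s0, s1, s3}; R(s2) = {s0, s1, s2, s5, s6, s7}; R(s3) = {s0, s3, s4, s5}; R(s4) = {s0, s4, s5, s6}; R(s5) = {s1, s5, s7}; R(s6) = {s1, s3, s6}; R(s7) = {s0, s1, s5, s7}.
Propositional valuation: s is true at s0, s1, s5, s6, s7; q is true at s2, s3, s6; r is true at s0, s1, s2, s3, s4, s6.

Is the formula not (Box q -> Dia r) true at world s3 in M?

No

At s3: Box q -> Dia r is true, so not (Box q -> Dia r) is false.
  At s3: Box q is false, Dia r is true, so Box q -> Dia r is true.
    At s3: Box q requires q at every successor {s0, s3, s4, s5}.
      q fails at s0, so Box q is false at s3.
    At s3: Dia r requires r at some successor in {s0, s3, s4, s5}.
      r holds at s0, so Dia r is true at s3.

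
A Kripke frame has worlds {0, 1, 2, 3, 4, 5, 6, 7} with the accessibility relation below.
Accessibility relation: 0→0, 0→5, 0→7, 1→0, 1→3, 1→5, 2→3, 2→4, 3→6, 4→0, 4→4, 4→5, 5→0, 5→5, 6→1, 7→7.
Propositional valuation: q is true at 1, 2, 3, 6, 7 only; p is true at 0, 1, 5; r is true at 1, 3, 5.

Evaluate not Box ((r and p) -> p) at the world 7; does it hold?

At 7: Box ((r and p) -> p) is true, so not Box ((r and p) -> p) is false.
  At 7: Box ((r and p) -> p) requires (r and p) -> p at every successor {7}.
    At 7: (r and p) -> p is true.
  So Box ((r and p) -> p) is true at 7.

No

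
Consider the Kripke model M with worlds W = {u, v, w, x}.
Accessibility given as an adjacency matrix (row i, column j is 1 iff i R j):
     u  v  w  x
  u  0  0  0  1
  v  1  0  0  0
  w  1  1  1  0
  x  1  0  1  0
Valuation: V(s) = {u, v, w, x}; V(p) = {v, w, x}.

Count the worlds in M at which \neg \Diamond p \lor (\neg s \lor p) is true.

3

Let φ = \neg \Diamond p \lor (\neg s \lor p). Evaluate φ at each world:
  u (successors {x}): φ is false.
  v (successors {u}): φ is true.
  w (successors {u, v, w}): φ is true.
  x (successors {u, w}): φ is true.
For instance, at w:
  At w: \neg \Diamond p is false, \neg s \lor p is true, so \neg \Diamond p \lor (\neg s \lor p) is true.
    At w: \Diamond p is true, so \neg \Diamond p is false.
      At w: \Diamond p requires p at some successor in {u, v, w}.
        p holds at v, so \Diamond p is true at w.
Satisfying worlds: {v, w, x}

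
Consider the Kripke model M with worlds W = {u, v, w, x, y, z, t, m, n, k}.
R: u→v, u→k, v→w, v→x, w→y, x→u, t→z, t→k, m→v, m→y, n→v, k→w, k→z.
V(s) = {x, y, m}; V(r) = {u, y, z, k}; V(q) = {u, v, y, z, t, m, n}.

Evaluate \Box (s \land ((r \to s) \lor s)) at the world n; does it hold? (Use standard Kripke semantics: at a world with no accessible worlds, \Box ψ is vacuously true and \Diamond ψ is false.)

No

At n: \Box (s \land ((r \to s) \lor s)) requires s \land ((r \to s) \lor s) at every successor {v}.
  s \land ((r \to s) \lor s) fails at v, so \Box (s \land ((r \to s) \lor s)) is false at n.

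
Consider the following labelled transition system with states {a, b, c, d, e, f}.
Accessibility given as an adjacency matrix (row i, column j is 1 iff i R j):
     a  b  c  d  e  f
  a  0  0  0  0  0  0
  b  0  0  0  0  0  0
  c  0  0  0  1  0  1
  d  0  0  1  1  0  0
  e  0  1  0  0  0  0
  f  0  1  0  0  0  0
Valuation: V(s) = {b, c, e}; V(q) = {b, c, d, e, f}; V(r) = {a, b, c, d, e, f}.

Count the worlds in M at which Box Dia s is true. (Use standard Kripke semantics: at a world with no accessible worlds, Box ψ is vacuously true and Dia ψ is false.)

Recall that Box ψ holds at a world iff ψ holds at every accessible world, and Dia ψ holds iff ψ holds at some accessible world.
Let φ = Box Dia s. Evaluate φ at each world:
  a (successors ∅): φ is true.
  b (successors ∅): φ is true.
  c (successors {d, f}): φ is true.
  d (successors {c, d}): φ is false.
  e (successors {b}): φ is false.
  f (successors {b}): φ is false.
For instance, at e:
  At e: Box Dia s requires Dia s at every successor {b}.
    Dia s fails at b, so Box Dia s is false at e.
      At b: no accessible worlds, so Dia s is false.
Satisfying worlds: {a, b, c}

3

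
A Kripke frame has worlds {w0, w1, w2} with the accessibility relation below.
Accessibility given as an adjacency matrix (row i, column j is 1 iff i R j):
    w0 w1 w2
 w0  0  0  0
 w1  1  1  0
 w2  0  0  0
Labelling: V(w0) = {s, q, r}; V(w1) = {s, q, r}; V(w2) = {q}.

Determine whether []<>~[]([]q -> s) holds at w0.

Yes

At w0: no accessible worlds, so []<>~[]([]q -> s) holds vacuously.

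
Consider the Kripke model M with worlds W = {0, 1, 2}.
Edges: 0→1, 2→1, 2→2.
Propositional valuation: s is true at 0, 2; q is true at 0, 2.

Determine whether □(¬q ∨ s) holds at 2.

At 2: □(¬q ∨ s) requires ¬q ∨ s at every successor {1, 2}.
  At 1: ¬q ∨ s is true.
  At 2: ¬q ∨ s is true.
So □(¬q ∨ s) is true at 2.

Yes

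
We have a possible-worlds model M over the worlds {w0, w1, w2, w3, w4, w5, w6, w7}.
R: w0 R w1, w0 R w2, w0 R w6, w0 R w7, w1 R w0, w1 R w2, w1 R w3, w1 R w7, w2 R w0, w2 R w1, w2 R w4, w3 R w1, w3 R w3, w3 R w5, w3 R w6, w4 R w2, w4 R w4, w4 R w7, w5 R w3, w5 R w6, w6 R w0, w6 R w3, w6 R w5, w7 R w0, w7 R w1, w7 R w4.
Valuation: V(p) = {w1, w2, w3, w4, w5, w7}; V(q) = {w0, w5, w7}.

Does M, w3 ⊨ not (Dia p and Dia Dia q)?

At w3: Dia p and Dia Dia q is true, so not (Dia p and Dia Dia q) is false.
  At w3: Dia p is true, Dia Dia q is true, so Dia p and Dia Dia q is true.
    At w3: Dia p requires p at some successor in {w1, w3, w5, w6}.
      p holds at w1, so Dia p is true at w3.
    At w3: Dia Dia q requires Dia q at some successor in {w1, w3, w5, w6}.
      Dia q holds at w1, so Dia Dia q is true at w3.

No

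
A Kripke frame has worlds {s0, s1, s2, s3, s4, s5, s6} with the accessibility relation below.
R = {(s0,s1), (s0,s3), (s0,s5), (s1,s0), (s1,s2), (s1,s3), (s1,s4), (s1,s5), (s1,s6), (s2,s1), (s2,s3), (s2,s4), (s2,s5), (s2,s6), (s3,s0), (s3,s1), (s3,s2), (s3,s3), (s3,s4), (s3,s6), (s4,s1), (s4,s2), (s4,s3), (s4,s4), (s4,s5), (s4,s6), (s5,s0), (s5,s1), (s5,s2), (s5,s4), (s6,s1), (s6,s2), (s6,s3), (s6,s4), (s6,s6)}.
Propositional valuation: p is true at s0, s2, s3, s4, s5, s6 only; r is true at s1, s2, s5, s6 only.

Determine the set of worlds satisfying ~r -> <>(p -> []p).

s0, s1, s2, s3, s4, s5, s6

Let φ = ~r -> <>(p -> []p). Evaluate φ at each world:
  s0 (successors {s1, s3, s5}): φ is true.
  s1 (successors {s0, s2, s3, s4, s5, s6}): φ is true.
  s2 (successors {s1, s3, s4, s5, s6}): φ is true.
  s3 (successors {s0, s1, s2, s3, s4, s6}): φ is true.
  s4 (successors {s1, s2, s3, s4, s5, s6}): φ is true.
  s5 (successors {s0, s1, s2, s4}): φ is true.
  s6 (successors {s1, s2, s3, s4, s6}): φ is true.
For instance, at s5:
  At s5: ~r is false, <>(p -> []p) is true, so ~r -> <>(p -> []p) is true.
    At s5: <>(p -> []p) requires p -> []p at some successor in {s0, s1, s2, s4}.
      p -> []p holds at s1, so <>(p -> []p) is true at s5.
Satisfying worlds: {s0, s1, s2, s3, s4, s5, s6}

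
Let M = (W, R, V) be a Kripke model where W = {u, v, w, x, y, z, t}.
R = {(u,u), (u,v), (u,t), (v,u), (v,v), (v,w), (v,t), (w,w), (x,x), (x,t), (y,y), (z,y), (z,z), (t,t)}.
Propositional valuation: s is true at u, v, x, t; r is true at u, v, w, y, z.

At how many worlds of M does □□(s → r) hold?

3

Let φ = □□(s → r). Evaluate φ at each world:
  u (successors {u, v, t}): φ is false.
  v (successors {u, v, w, t}): φ is false.
  w (successors {w}): φ is true.
  x (successors {x, t}): φ is false.
  y (successors {y}): φ is true.
  z (successors {y, z}): φ is true.
  t (successors {t}): φ is false.
For instance, at v:
  At v: □□(s → r) requires □(s → r) at every successor {u, v, w, t}.
    □(s → r) fails at u, so □□(s → r) is false at v.
      At u: □(s → r) requires s → r at every successor {u, v, t}.
        s → r fails at t, so □(s → r) is false at u.
Satisfying worlds: {w, y, z}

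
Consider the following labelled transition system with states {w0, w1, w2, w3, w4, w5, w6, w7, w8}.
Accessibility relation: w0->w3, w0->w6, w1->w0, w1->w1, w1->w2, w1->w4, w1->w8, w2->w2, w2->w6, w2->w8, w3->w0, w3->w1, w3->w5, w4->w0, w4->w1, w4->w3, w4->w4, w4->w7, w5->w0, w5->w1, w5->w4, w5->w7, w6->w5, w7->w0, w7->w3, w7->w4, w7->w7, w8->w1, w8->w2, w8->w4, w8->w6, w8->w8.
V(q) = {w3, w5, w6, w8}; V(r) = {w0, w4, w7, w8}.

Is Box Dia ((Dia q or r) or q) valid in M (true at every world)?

Yes

Recall that Box ψ holds at a world iff ψ holds at every accessible world, and Dia ψ holds iff ψ holds at some accessible world.
Let φ = Box Dia ((Dia q or r) or q). Evaluate φ at each world:
  w0 (successors {w3, w6}): φ is true.
  w1 (successors {w0, w1, w2, w4, w8}): φ is true.
  w2 (successors {w2, w6, w8}): φ is true.
  w3 (successors {w0, w1, w5}): φ is true.
  w4 (successors {w0, w1, w3, w4, w7}): φ is true.
  w5 (successors {w0, w1, w4, w7}): φ is true.
  w6 (successors {w5}): φ is true.
  w7 (successors {w0, w3, w4, w7}): φ is true.
  w8 (successors {w1, w2, w4, w6, w8}): φ is true.
For instance, at w1:
  At w1: Box Dia ((Dia q or r) or q) requires Dia ((Dia q or r) or q) at every successor {w0, w1, w2, w4, w8}.
    At w0: Dia ((Dia q or r) or q) is true.
    At w1: Dia ((Dia q or r) or q) is true.
    At w2: Dia ((Dia q or r) or q) is true.
    At w4: Dia ((Dia q or r) or q) is true.
    At w8: Dia ((Dia q or r) or q) is true.
  So Box Dia ((Dia q or r) or q) is true at w1.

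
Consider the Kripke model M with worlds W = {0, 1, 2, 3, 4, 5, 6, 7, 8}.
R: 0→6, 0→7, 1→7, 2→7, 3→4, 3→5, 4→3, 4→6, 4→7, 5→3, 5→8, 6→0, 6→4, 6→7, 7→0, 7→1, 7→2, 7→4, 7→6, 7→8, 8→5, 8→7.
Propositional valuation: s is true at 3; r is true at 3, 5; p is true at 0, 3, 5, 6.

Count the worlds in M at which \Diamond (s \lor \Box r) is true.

Recall that \Box ψ holds at a world iff ψ holds at every accessible world, and \Diamond ψ holds iff ψ holds at some accessible world.
Let φ = \Diamond (s \lor \Box r). Evaluate φ at each world:
  0 (successors {6, 7}): φ is false.
  1 (successors {7}): φ is false.
  2 (successors {7}): φ is false.
  3 (successors {4, 5}): φ is false.
  4 (successors {3, 6, 7}): φ is true.
  5 (successors {3, 8}): φ is true.
  6 (successors {0, 4, 7}): φ is false.
  7 (successors {0, 1, 2, 4, 6, 8}): φ is false.
  8 (successors {5, 7}): φ is false.
For instance, at 7:
  At 7: \Diamond (s \lor \Box r) requires s \lor \Box r at some successor in {0, 1, 2, 4, 6, 8}.
    At 0: s \lor \Box r is false.
    At 1: s \lor \Box r is false.
    At 2: s \lor \Box r is false.
    At 4: s \lor \Box r is false.
    At 6: s \lor \Box r is false.
    At 8: s \lor \Box r is false.
  So \Diamond (s \lor \Box r) is false at 7.
Satisfying worlds: {4, 5}

2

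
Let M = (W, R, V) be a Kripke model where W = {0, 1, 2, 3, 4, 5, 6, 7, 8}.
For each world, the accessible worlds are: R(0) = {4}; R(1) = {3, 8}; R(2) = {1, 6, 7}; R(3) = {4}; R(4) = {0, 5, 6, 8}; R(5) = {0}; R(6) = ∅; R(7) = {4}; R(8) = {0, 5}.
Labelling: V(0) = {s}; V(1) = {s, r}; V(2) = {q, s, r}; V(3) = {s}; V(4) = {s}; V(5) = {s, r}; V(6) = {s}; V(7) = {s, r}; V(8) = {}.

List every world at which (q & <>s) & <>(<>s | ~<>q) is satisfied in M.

2

Let φ = (q & <>s) & <>(<>s | ~<>q). Evaluate φ at each world:
  0 (successors {4}): φ is false.
  1 (successors {3, 8}): φ is false.
  2 (successors {1, 6, 7}): φ is true.
  3 (successors {4}): φ is false.
  4 (successors {0, 5, 6, 8}): φ is false.
  5 (successors {0}): φ is false.
  6 (successors ∅): φ is false.
  7 (successors {4}): φ is false.
  8 (successors {0, 5}): φ is false.
For instance, at 3:
  At 3: q & <>s is false, <>(<>s | ~<>q) is true, so (q & <>s) & <>(<>s | ~<>q) is false.
    At 3: q is false, <>s is true, so q & <>s is false.
      At 3: <>s requires s at some successor in {4}.
        s holds at 4, so <>s is true at 3.
    At 3: <>(<>s | ~<>q) requires <>s | ~<>q at some successor in {4}.
      <>s | ~<>q holds at 4, so <>(<>s | ~<>q) is true at 3.
Satisfying worlds: {2}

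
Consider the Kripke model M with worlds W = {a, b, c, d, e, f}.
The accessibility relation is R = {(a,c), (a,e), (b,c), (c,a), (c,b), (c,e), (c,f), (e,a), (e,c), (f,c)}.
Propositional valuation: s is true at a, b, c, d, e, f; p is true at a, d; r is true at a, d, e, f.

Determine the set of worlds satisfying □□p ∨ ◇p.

Recall that □ψ holds at a world iff ψ holds at every accessible world, and ◇ψ holds iff ψ holds at some accessible world.
Let φ = □□p ∨ ◇p. Evaluate φ at each world:
  a (successors {c, e}): φ is false.
  b (successors {c}): φ is false.
  c (successors {a, b, e, f}): φ is true.
  d (successors ∅): φ is true.
  e (successors {a, c}): φ is true.
  f (successors {c}): φ is false.
For instance, at e:
  At e: □□p is false, ◇p is true, so □□p ∨ ◇p is true.
    At e: □□p requires □p at every successor {a, c}.
      □p fails at a, so □□p is false at e.
    At e: ◇p requires p at some successor in {a, c}.
      p holds at a, so ◇p is true at e.
Satisfying worlds: {c, d, e}

c, d, e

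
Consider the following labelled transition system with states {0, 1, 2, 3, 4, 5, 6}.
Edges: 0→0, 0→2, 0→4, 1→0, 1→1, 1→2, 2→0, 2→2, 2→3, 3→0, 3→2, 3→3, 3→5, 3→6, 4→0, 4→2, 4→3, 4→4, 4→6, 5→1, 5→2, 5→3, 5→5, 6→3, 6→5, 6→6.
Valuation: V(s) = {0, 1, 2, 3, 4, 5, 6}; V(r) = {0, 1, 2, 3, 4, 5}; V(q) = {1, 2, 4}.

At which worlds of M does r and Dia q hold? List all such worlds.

Let φ = r and Dia q. Evaluate φ at each world:
  0 (successors {0, 2, 4}): φ is true.
  1 (successors {0, 1, 2}): φ is true.
  2 (successors {0, 2, 3}): φ is true.
  3 (successors {0, 2, 3, 5, 6}): φ is true.
  4 (successors {0, 2, 3, 4, 6}): φ is true.
  5 (successors {1, 2, 3, 5}): φ is true.
  6 (successors {3, 5, 6}): φ is false.
For instance, at 1:
  At 1: r is true, Dia q is true, so r and Dia q is true.
    At 1: Dia q requires q at some successor in {0, 1, 2}.
      q holds at 1, so Dia q is true at 1.
Satisfying worlds: {0, 1, 2, 3, 4, 5}

0, 1, 2, 3, 4, 5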